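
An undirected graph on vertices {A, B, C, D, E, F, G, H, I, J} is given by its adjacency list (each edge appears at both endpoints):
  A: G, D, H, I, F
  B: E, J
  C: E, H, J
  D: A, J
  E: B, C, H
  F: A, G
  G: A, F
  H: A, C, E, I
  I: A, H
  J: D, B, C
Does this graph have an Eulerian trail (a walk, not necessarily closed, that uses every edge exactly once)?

No

Degrees: A:5, B:2, C:3, D:2, E:3, F:2, G:2, H:4, I:2, J:3
Odd-degree vertices: A, C, E, J (4 total).
An Eulerian trail requires 0 or 2 odd-degree vertices; here there are 4.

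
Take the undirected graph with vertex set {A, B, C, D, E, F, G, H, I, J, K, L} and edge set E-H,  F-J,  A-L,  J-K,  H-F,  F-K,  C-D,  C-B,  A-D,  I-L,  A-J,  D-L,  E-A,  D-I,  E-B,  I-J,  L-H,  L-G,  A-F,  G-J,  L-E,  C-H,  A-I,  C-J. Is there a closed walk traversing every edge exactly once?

Degrees: A:6, B:2, C:4, D:4, E:4, F:4, G:2, H:4, I:4, J:6, K:2, L:6
All degrees are even and the non-isolated vertices are connected — an Eulerian circuit exists.

Yes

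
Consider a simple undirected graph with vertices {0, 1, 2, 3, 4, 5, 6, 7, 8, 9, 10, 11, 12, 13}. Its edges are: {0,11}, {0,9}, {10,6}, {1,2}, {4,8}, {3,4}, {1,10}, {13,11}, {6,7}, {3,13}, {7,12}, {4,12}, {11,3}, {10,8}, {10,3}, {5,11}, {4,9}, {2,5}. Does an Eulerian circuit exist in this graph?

Degrees: 0:2, 1:2, 2:2, 3:4, 4:4, 5:2, 6:2, 7:2, 8:2, 9:2, 10:4, 11:4, 12:2, 13:2
All degrees are even and the non-isolated vertices are connected — an Eulerian circuit exists.

Yes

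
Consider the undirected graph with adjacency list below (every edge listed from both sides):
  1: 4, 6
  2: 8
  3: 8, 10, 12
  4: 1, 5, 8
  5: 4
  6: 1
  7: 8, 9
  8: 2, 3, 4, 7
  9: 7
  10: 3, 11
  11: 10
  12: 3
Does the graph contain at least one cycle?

|V| = 12, |E| = 11, number of components = 1.
A forest on 12 vertices with 1 component has exactly 11 edges, which matches — so no cycle.

No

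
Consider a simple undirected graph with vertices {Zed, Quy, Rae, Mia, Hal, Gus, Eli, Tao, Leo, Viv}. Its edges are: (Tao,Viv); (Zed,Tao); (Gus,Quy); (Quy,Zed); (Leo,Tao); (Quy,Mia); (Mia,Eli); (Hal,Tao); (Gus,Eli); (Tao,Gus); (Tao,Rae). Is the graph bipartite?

Yes

Color {Quy, Eli, Tao} black and {Zed, Rae, Mia, Hal, Gus, Leo, Viv} white. No edge joins two same-colored vertices, so the graph is bipartite.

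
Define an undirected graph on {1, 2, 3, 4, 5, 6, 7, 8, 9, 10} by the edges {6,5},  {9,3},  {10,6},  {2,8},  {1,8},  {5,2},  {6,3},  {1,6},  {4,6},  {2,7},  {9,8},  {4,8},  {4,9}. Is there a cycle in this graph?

Yes

The graph has 10 vertices, 13 edges, and 1 connected component.
One cycle is 1-6-3-9-8-1.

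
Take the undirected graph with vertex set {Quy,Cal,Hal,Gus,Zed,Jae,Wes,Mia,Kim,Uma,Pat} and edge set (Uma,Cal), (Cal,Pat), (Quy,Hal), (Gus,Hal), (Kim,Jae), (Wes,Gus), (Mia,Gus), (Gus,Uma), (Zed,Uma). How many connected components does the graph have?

Component: {Jae, Kim}
Component: {Quy, Cal, Hal, Gus, Zed, Wes, Mia, Uma, Pat}

2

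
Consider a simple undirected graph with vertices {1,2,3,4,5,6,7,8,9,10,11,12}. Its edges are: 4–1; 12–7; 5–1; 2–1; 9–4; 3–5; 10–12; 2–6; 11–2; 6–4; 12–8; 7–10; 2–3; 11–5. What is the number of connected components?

Component: {7, 8, 10, 12}
Component: {1, 2, 3, 4, 5, 6, 9, 11}

2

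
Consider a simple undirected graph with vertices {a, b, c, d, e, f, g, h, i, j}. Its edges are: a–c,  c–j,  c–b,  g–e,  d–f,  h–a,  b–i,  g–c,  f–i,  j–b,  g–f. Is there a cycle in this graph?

|V| = 10, |E| = 11, number of components = 1.
One cycle is c-g-f-i-b-c.

Yes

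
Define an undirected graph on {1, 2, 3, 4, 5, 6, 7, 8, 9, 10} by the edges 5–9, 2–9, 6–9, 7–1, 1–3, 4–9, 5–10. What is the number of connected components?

Component: {8}
Component: {1, 3, 7}
Component: {2, 4, 5, 6, 9, 10}

3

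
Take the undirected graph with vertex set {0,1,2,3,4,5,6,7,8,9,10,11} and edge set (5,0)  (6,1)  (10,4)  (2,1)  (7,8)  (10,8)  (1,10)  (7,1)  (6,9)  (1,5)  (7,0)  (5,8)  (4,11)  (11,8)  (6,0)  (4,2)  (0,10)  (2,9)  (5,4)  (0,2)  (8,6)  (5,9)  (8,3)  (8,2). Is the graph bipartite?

Color {2, 3, 5, 6, 7, 10, 11} black and {0, 1, 4, 8, 9} white. No edge joins two same-colored vertices, so the graph is bipartite.

Yes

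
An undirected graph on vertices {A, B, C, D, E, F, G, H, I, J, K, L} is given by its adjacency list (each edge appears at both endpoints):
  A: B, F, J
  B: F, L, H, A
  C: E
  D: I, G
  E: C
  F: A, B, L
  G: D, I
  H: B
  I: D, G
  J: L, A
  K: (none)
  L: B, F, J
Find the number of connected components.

Component: {K}
Component: {C, E}
Component: {D, G, I}
Component: {A, B, F, H, J, L}

4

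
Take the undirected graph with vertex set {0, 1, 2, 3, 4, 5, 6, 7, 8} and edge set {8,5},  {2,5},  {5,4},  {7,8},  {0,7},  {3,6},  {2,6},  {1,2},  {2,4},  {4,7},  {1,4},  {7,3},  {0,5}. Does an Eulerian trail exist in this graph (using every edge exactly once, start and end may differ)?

Degrees: 0:2, 1:2, 2:4, 3:2, 4:4, 5:4, 6:2, 7:4, 8:2
Odd-degree vertices: none (0 total).
With 0 odd-degree vertices and all edges in one connected piece, an Eulerian trail exists.

Yes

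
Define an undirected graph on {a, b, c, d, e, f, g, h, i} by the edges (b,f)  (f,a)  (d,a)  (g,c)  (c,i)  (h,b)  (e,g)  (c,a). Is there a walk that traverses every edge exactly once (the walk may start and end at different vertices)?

No

Degrees: a:3, b:2, c:3, d:1, e:1, f:2, g:2, h:1, i:1
Odd-degree vertices: a, c, d, e, h, i (6 total).
An Eulerian trail requires 0 or 2 odd-degree vertices; here there are 6.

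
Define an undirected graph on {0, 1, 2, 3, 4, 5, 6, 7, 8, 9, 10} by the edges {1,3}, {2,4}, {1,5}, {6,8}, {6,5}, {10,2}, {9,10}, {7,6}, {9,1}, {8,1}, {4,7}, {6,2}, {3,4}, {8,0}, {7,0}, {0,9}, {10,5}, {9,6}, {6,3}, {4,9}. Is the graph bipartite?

A valid 2-coloring puts {2, 3, 5, 7, 8, 9} on one side and {0, 1, 4, 6, 10} on the other; every edge crosses between the two sides.

Yes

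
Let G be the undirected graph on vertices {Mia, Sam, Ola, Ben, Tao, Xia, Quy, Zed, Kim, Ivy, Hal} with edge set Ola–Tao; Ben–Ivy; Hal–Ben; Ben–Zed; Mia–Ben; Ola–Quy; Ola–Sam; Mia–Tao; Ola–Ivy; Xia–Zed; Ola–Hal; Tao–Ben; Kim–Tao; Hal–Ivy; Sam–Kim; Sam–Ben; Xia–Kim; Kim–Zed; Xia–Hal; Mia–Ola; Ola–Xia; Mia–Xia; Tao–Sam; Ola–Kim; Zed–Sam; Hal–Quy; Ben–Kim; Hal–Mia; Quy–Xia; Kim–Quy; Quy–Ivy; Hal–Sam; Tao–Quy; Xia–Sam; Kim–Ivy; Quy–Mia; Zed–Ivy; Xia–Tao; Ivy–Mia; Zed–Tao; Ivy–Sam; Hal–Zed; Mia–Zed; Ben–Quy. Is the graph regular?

Degrees: Mia:8, Sam:8, Ola:8, Ben:8, Tao:8, Xia:8, Quy:8, Zed:8, Kim:8, Ivy:8, Hal:8
All degrees equal 8; the graph is regular.

Yes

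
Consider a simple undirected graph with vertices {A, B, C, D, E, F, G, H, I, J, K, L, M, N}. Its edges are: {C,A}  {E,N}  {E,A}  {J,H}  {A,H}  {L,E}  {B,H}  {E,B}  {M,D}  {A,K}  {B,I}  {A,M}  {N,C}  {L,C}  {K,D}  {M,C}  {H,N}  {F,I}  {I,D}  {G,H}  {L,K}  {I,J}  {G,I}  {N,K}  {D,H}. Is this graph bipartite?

C-M-D-I-B-E-N-C is an odd cycle (length 7), and a bipartite graph can contain only even cycles.

No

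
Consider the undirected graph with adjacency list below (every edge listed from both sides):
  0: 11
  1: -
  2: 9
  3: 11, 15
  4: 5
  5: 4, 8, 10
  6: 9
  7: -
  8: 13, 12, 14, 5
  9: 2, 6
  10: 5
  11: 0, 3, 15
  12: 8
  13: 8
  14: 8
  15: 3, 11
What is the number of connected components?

Component: {1}
Component: {7}
Component: {2, 6, 9}
Component: {0, 3, 11, 15}
Component: {4, 5, 8, 10, 12, 13, 14}

5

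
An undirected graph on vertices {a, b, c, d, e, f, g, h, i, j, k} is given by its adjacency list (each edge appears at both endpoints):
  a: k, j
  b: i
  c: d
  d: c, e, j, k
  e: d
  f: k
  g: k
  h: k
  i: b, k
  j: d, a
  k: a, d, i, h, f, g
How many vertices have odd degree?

Degrees: a:2, b:1, c:1, d:4, e:1, f:1, g:1, h:1, i:2, j:2, k:6
Odd-degree vertices: b, c, e, f, g, h.

6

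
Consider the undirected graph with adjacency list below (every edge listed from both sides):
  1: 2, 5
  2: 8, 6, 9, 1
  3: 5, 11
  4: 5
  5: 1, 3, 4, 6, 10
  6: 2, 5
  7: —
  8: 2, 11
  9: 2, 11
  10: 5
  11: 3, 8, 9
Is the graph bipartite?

Color {2, 5, 7, 11} black and {1, 3, 4, 6, 8, 9, 10} white. No edge joins two same-colored vertices, so the graph is bipartite.

Yes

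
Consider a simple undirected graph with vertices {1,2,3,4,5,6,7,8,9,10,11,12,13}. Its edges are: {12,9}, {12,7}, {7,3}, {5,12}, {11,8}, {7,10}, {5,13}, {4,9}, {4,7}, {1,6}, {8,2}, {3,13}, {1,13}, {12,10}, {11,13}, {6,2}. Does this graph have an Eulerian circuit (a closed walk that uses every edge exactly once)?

Yes

Degrees: 1:2, 2:2, 3:2, 4:2, 5:2, 6:2, 7:4, 8:2, 9:2, 10:2, 11:2, 12:4, 13:4
Every vertex has even degree and the edges form a single connected piece, so an Eulerian circuit exists.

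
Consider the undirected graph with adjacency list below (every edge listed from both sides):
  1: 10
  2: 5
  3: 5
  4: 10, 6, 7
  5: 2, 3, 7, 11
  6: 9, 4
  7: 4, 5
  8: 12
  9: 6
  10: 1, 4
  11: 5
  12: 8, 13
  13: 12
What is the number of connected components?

2

Component: {8, 12, 13}
Component: {1, 2, 3, 4, 5, 6, 7, 9, 10, 11}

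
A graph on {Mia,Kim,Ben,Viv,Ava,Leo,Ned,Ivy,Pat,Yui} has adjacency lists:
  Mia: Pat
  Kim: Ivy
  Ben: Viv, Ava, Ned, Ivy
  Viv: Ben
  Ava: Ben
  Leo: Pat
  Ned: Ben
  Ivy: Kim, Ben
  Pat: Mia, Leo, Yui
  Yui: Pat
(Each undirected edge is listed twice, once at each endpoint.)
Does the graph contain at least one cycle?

The graph has 10 vertices, 8 edges, and 2 connected components.
A forest on 10 vertices with 2 components has exactly 8 edges, which matches — so no cycle.

No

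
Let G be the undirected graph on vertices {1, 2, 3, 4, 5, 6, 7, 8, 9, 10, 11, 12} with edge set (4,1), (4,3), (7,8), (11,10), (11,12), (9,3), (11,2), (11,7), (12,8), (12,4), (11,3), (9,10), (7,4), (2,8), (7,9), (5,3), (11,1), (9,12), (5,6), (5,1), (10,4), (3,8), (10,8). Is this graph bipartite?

Yes

Color {4, 5, 8, 9, 11} black and {1, 2, 3, 6, 7, 10, 12} white. No edge joins two same-colored vertices, so the graph is bipartite.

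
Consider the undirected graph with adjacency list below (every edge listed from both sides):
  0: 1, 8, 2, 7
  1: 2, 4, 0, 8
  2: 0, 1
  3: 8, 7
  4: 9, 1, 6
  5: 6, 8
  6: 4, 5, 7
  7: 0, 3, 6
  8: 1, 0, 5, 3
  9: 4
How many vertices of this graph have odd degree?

4

Degrees: 0:4, 1:4, 2:2, 3:2, 4:3, 5:2, 6:3, 7:3, 8:4, 9:1
Odd-degree vertices: 4, 6, 7, 9.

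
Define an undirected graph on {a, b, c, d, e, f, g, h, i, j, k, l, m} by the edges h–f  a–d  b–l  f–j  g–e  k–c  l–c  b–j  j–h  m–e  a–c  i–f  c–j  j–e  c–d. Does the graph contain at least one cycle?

The graph has 13 vertices, 15 edges, and 1 connected component.
One cycle is j-f-h-j.

Yes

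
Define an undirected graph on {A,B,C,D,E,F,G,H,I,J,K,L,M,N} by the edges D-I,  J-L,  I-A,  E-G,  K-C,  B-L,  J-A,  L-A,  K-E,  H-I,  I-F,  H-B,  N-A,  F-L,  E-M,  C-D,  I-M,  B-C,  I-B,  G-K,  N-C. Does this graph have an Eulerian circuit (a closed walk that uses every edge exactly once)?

Degrees: A:4, B:4, C:4, D:2, E:3, F:2, G:2, H:2, I:6, J:2, K:3, L:4, M:2, N:2
Vertices with odd degree: E, K. An Eulerian circuit requires all degrees even.

No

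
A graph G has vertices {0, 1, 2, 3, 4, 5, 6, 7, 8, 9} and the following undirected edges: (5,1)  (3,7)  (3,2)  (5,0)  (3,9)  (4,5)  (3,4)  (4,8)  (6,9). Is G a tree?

|V| = 10, |E| = 9.
It is connected with exactly 9 edges, hence acyclic — it is a tree.

Yes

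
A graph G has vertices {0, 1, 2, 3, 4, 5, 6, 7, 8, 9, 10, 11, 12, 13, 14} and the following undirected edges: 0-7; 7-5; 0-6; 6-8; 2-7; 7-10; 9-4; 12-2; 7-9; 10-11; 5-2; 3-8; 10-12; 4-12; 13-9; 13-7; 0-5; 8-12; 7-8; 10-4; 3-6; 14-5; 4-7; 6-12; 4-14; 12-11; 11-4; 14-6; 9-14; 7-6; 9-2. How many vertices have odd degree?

4

Degrees: 0:3, 1:0, 2:4, 3:2, 4:6, 5:4, 6:6, 7:9, 8:4, 9:5, 10:4, 11:3, 12:6, 13:2, 14:4
Odd-degree vertices: 0, 7, 9, 11.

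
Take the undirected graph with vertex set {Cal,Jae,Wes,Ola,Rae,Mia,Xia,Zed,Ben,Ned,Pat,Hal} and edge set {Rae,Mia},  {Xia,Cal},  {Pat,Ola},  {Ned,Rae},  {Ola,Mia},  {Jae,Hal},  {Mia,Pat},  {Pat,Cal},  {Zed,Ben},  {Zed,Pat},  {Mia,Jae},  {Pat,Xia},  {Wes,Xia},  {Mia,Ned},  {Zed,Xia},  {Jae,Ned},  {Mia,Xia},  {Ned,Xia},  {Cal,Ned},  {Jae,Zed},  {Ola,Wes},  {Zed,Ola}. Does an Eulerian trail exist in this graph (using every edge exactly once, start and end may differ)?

No

Degrees: Cal:3, Jae:4, Wes:2, Ola:4, Rae:2, Mia:6, Xia:6, Zed:5, Ben:1, Ned:5, Pat:5, Hal:1
Odd-degree vertices: Cal, Zed, Ben, Ned, Pat, Hal (6 total).
With 6 odd-degree vertices (more than two), no single trail can use every edge.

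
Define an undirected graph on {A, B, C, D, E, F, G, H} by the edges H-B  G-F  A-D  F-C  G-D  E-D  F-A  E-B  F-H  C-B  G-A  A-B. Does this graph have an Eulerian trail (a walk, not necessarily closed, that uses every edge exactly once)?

Degrees: A:4, B:4, C:2, D:3, E:2, F:4, G:3, H:2
Odd-degree vertices: D, G (2 total).
With 2 odd-degree vertices and all edges in one connected piece, an Eulerian trail exists (from D to G).

Yes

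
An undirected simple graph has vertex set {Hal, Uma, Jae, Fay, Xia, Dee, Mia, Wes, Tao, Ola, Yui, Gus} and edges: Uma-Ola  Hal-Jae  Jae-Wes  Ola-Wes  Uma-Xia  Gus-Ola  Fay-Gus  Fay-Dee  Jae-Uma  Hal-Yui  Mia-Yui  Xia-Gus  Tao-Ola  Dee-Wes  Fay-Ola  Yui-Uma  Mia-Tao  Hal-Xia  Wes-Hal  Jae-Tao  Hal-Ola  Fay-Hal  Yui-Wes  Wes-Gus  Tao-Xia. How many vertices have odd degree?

0

Degrees: Hal:6, Uma:4, Jae:4, Fay:4, Xia:4, Dee:2, Mia:2, Wes:6, Tao:4, Ola:6, Yui:4, Gus:4
Odd-degree vertices: none.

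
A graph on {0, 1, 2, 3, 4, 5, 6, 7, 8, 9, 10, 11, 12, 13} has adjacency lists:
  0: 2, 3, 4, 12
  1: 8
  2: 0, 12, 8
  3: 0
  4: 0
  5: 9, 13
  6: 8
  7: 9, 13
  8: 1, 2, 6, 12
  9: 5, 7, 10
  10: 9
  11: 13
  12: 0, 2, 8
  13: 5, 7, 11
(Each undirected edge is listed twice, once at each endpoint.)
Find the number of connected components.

2

Component: {5, 7, 9, 10, 11, 13}
Component: {0, 1, 2, 3, 4, 6, 8, 12}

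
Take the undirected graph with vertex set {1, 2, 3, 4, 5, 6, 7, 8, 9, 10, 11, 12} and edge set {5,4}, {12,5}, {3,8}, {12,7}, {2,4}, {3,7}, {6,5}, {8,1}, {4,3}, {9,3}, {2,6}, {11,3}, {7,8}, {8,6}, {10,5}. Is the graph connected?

Starting from 1 and exploring outward reaches every vertex (1, 8, 6, 7, 3, 5, 2, 12, 4, 9, 11, 10); the graph is connected.

Yes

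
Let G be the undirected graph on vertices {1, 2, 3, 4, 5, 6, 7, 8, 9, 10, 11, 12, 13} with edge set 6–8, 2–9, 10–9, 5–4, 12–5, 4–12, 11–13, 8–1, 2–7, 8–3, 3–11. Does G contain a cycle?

Yes

|V| = 13, |E| = 11, number of components = 3.
One cycle is 4-12-5-4.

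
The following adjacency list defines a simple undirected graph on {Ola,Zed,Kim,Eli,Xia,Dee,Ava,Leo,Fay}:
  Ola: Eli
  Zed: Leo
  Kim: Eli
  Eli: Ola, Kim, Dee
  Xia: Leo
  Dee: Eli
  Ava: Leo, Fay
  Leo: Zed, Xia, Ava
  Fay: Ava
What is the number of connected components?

Component: {Ola, Kim, Eli, Dee}
Component: {Zed, Xia, Ava, Leo, Fay}

2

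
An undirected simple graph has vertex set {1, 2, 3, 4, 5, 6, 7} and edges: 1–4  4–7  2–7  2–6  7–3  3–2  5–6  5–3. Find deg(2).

3

Neighbors of 2: 3, 6, 7.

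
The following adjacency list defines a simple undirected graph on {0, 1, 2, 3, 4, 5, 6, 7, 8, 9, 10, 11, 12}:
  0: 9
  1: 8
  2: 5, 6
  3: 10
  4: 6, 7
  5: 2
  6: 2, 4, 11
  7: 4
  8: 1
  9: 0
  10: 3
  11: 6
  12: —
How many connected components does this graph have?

5

Component: {12}
Component: {0, 9}
Component: {1, 8}
Component: {3, 10}
Component: {2, 4, 5, 6, 7, 11}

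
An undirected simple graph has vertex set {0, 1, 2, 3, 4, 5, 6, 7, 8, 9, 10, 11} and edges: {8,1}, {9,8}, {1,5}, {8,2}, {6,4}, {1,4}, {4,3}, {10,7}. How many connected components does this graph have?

Component: {0}
Component: {11}
Component: {7, 10}
Component: {1, 2, 3, 4, 5, 6, 8, 9}

4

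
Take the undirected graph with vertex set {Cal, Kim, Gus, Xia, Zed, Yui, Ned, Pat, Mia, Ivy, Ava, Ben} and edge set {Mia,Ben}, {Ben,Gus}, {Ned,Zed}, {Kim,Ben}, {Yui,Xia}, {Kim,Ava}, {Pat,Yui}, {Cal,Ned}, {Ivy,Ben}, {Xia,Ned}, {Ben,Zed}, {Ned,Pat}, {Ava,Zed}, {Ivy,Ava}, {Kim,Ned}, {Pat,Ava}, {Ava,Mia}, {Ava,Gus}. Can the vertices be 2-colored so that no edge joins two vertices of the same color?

Yes

A valid 2-coloring puts {Yui, Ned, Ava, Ben} on one side and {Cal, Kim, Gus, Xia, Zed, Pat, Mia, Ivy} on the other; every edge crosses between the two sides.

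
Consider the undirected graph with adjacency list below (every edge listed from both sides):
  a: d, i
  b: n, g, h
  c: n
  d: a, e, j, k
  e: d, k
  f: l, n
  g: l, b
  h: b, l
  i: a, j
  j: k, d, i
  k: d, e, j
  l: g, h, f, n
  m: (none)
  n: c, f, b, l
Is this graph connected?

Component: {m}
Component: {a, d, e, i, j, k}
Component: {b, c, f, g, h, l, n}
There are 3 separate components, so the graph is not connected.

No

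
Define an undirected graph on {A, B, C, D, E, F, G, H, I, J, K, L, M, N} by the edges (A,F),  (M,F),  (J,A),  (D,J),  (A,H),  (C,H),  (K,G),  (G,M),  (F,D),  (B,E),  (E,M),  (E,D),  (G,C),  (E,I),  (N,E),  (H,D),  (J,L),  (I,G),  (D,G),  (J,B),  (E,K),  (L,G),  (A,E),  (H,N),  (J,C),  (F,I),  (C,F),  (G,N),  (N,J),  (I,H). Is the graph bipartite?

Color {E, F, G, H, J} black and {A, B, C, D, I, K, L, M, N} white. No edge joins two same-colored vertices, so the graph is bipartite.

Yes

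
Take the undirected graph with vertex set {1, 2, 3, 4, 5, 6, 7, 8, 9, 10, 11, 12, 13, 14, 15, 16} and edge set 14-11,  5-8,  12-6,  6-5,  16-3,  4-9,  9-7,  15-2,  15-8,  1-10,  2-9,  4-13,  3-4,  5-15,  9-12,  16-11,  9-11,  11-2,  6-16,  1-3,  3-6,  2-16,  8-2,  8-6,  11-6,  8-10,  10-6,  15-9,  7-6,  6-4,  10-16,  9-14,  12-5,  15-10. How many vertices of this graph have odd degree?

Degrees: 1:2, 2:5, 3:4, 4:4, 5:4, 6:9, 7:2, 8:5, 9:7, 10:5, 11:5, 12:3, 13:1, 14:2, 15:5, 16:5
Odd-degree vertices: 2, 6, 8, 9, 10, 11, 12, 13, 15, 16.

10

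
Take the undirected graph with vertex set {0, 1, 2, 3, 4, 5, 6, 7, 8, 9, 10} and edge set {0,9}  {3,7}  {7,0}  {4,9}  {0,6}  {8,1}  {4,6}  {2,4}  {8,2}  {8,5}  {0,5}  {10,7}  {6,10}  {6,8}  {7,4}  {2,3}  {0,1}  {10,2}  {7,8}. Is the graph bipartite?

Color {1, 2, 5, 6, 7, 9} black and {0, 3, 4, 8, 10} white. No edge joins two same-colored vertices, so the graph is bipartite.

Yes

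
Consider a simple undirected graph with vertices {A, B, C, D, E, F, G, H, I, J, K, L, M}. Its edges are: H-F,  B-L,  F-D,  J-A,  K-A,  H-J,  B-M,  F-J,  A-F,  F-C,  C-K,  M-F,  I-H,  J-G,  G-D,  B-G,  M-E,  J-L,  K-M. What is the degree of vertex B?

3

Neighbors of B: G, L, M.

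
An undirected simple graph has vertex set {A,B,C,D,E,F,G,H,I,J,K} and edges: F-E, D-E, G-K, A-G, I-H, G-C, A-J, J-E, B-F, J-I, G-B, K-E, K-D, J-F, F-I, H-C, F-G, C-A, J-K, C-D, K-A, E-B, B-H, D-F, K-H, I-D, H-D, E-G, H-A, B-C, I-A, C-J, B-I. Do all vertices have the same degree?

Degrees: A:6, B:6, C:6, D:6, E:6, F:6, G:6, H:6, I:6, J:6, K:6
All degrees equal 6; the graph is regular.

Yes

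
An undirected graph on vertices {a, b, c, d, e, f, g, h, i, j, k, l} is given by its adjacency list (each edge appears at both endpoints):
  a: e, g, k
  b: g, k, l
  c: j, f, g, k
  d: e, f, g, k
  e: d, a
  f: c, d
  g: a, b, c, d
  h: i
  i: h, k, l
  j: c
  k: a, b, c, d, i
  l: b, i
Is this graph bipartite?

A valid 2-coloring puts {e, f, g, h, j, k, l} on one side and {a, b, c, d, i} on the other; every edge crosses between the two sides.

Yes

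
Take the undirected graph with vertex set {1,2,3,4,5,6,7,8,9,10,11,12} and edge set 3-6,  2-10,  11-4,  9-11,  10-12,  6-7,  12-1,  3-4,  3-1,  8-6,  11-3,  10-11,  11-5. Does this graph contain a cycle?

|V| = 12, |E| = 13, number of components = 1.
One cycle is 3-11-4-3.

Yes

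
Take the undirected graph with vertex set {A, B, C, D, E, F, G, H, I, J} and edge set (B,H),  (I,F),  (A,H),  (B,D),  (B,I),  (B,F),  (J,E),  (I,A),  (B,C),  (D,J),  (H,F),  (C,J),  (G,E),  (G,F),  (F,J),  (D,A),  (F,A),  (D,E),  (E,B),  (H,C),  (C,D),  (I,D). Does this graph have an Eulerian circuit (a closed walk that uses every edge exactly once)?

Yes

Degrees: A:4, B:6, C:4, D:6, E:4, F:6, G:2, H:4, I:4, J:4
All degrees are even and the non-isolated vertices are connected — an Eulerian circuit exists.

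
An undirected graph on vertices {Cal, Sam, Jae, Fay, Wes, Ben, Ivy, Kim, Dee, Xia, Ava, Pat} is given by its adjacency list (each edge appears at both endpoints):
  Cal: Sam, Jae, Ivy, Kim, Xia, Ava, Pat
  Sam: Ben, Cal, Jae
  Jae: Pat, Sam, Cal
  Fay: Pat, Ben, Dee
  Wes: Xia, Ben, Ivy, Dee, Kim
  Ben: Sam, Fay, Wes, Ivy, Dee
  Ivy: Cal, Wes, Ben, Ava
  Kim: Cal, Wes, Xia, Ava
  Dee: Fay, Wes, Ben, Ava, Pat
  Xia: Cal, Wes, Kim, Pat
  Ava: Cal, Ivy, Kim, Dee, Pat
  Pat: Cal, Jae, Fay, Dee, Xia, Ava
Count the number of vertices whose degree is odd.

8

Degrees: Cal:7, Sam:3, Jae:3, Fay:3, Wes:5, Ben:5, Ivy:4, Kim:4, Dee:5, Xia:4, Ava:5, Pat:6
Odd-degree vertices: Cal, Sam, Jae, Fay, Wes, Ben, Dee, Ava.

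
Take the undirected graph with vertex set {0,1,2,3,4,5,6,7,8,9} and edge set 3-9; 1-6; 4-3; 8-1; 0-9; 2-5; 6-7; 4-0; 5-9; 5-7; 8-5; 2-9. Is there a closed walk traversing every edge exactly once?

Yes

Degrees: 0:2, 1:2, 2:2, 3:2, 4:2, 5:4, 6:2, 7:2, 8:2, 9:4
All degrees are even and the non-isolated vertices are connected — an Eulerian circuit exists.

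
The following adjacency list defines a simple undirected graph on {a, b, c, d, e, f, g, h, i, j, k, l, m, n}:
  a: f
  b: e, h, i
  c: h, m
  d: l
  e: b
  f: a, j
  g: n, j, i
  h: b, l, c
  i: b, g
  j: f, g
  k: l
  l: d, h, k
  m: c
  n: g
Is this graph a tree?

|V| = 14, |E| = 13.
It is connected with exactly 13 edges, hence acyclic — it is a tree.

Yes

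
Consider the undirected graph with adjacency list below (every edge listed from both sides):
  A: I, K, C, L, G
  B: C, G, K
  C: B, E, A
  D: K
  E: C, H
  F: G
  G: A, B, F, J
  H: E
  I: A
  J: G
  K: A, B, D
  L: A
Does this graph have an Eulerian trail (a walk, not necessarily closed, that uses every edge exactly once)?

No

Degrees: A:5, B:3, C:3, D:1, E:2, F:1, G:4, H:1, I:1, J:1, K:3, L:1
Odd-degree vertices: A, B, C, D, F, H, I, J, K, L (10 total).
An Eulerian trail requires 0 or 2 odd-degree vertices; here there are 10.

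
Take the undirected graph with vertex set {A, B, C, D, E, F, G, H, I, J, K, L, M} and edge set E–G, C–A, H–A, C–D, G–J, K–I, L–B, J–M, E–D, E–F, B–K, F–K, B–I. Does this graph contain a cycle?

|V| = 13, |E| = 13, number of components = 1.
Since 13 > 13 - 1, a cycle must exist; for instance K-I-B-K.

Yes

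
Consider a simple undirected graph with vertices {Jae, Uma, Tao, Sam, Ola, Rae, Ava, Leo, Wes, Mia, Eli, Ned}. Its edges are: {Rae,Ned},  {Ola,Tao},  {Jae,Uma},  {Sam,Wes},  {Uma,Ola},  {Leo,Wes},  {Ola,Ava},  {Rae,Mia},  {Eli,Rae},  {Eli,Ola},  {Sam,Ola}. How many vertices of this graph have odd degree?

8

Degrees: Jae:1, Uma:2, Tao:1, Sam:2, Ola:5, Rae:3, Ava:1, Leo:1, Wes:2, Mia:1, Eli:2, Ned:1
Odd-degree vertices: Jae, Tao, Ola, Rae, Ava, Leo, Mia, Ned.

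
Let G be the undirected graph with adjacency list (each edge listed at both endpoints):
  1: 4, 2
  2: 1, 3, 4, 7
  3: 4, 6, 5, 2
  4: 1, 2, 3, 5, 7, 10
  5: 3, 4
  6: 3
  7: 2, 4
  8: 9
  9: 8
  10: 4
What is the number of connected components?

2

Component: {8, 9}
Component: {1, 2, 3, 4, 5, 6, 7, 10}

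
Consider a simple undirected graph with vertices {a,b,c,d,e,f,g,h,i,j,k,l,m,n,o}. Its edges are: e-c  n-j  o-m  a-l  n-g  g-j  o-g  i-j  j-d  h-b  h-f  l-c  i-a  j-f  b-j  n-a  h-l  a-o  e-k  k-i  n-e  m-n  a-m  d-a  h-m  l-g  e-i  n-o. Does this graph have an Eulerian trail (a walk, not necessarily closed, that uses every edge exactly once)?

Degrees: a:6, b:2, c:2, d:2, e:4, f:2, g:4, h:4, i:4, j:6, k:2, l:4, m:4, n:6, o:4
Odd-degree vertices: none (0 total).
The non-isolated vertices are connected and exactly 0 have odd degree, so an Eulerian trail exists.

Yes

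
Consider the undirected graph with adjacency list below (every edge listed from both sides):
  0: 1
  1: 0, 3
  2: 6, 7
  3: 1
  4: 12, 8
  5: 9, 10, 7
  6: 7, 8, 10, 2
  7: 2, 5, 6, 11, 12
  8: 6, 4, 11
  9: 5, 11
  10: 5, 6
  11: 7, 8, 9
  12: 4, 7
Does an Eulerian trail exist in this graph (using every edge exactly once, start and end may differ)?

Degrees: 0:1, 1:2, 2:2, 3:1, 4:2, 5:3, 6:4, 7:5, 8:3, 9:2, 10:2, 11:3, 12:2
Odd-degree vertices: 0, 3, 5, 7, 8, 11 (6 total).
An Eulerian trail requires 0 or 2 odd-degree vertices; here there are 6.

No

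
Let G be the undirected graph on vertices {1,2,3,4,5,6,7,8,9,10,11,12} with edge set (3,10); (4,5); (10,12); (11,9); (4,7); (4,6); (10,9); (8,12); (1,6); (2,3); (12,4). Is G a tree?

The graph has 12 vertices and 11 edges.
It is connected with exactly 11 edges, hence acyclic — it is a tree.

Yes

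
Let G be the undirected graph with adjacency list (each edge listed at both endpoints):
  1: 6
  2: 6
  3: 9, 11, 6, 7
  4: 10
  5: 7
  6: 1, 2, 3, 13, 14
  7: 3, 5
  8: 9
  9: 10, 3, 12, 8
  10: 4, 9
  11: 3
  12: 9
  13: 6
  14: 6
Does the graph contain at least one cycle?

No

The graph has 14 vertices, 13 edges, and 1 connected component.
Since 13 = 14 - 1, the graph is a forest and contains no cycle.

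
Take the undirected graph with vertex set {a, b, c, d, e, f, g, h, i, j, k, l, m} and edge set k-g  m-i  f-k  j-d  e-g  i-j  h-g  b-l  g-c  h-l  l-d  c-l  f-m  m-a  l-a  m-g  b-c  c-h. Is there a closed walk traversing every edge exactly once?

Degrees: a:2, b:2, c:4, d:2, e:1, f:2, g:5, h:3, i:2, j:2, k:2, l:5, m:4
Vertices with odd degree: e, g, h, l. An Eulerian circuit requires all degrees even.

No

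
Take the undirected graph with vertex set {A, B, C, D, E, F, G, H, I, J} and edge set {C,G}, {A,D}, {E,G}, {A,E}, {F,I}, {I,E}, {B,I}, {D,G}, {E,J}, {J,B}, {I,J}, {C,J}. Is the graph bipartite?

No

E-I-J-E is an odd cycle (length 3), and a bipartite graph can contain only even cycles.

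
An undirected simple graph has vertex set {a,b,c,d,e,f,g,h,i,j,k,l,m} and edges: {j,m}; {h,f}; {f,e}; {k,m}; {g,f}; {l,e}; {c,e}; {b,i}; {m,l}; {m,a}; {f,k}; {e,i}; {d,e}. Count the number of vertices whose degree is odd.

8

Degrees: a:1, b:1, c:1, d:1, e:5, f:4, g:1, h:1, i:2, j:1, k:2, l:2, m:4
Odd-degree vertices: a, b, c, d, e, g, h, j.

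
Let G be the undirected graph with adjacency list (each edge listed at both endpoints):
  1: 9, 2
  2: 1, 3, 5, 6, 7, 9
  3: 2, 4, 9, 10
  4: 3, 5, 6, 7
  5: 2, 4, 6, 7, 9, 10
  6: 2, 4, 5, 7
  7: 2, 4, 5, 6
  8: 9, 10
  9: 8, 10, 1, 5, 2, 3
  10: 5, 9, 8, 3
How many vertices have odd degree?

0

Degrees: 1:2, 2:6, 3:4, 4:4, 5:6, 6:4, 7:4, 8:2, 9:6, 10:4
Odd-degree vertices: none.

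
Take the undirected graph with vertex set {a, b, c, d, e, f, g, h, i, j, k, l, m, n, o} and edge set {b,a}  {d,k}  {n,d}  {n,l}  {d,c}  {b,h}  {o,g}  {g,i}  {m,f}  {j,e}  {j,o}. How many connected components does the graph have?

Component: {f, m}
Component: {a, b, h}
Component: {c, d, k, l, n}
Component: {e, g, i, j, o}

4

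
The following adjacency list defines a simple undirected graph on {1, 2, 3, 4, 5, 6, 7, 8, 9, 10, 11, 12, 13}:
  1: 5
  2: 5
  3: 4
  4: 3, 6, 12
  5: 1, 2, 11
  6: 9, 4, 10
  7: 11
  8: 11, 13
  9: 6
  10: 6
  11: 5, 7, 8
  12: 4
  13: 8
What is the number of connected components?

Component: {3, 4, 6, 9, 10, 12}
Component: {1, 2, 5, 7, 8, 11, 13}

2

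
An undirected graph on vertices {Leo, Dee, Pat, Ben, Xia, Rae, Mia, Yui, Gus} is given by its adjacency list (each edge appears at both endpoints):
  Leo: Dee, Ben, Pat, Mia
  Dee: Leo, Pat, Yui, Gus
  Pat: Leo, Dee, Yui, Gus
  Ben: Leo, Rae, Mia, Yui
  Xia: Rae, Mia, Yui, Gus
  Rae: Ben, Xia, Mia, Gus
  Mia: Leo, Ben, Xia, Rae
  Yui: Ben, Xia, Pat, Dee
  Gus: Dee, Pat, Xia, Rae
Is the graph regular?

Degrees: Leo:4, Dee:4, Pat:4, Ben:4, Xia:4, Rae:4, Mia:4, Yui:4, Gus:4
All degrees equal 4; the graph is regular.

Yes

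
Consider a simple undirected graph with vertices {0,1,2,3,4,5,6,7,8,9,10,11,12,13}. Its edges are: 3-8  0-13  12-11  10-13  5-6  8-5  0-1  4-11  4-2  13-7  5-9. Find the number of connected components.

3

Component: {2, 4, 11, 12}
Component: {0, 1, 7, 10, 13}
Component: {3, 5, 6, 8, 9}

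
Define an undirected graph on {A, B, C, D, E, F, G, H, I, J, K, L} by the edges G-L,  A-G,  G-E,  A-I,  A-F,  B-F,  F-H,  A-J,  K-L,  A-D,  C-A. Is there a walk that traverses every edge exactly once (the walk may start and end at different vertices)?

No

Degrees: A:6, B:1, C:1, D:1, E:1, F:3, G:3, H:1, I:1, J:1, K:1, L:2
Odd-degree vertices: B, C, D, E, F, G, H, I, J, K (10 total).
An Eulerian trail requires 0 or 2 odd-degree vertices; here there are 10.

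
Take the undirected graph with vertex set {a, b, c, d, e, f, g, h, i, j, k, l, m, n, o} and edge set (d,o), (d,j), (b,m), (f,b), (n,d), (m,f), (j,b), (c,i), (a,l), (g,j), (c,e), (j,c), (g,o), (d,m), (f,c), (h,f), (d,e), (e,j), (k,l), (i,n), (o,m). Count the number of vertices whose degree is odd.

Degrees: a:1, b:3, c:4, d:5, e:3, f:4, g:2, h:1, i:2, j:5, k:1, l:2, m:4, n:2, o:3
Odd-degree vertices: a, b, d, e, h, j, k, o.

8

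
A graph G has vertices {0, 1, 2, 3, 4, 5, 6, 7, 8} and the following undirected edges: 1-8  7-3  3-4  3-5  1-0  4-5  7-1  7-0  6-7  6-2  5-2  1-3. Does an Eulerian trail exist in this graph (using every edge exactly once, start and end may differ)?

Degrees: 0:2, 1:4, 2:2, 3:4, 4:2, 5:3, 6:2, 7:4, 8:1
Odd-degree vertices: 5, 8 (2 total).
The non-isolated vertices are connected and exactly 2 have odd degree, so an Eulerian trail exists (from 5 to 8).

Yes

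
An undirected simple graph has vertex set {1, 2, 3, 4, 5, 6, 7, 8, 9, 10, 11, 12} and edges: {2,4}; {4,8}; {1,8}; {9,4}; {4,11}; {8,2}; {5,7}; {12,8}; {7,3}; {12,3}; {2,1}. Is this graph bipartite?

The cycle 1-2-8-1 has length 3, which is odd, so the graph is not bipartite.

No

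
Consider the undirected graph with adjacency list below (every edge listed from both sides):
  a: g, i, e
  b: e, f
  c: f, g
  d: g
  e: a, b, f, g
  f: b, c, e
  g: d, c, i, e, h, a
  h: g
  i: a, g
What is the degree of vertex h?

Neighbors of h: g.

1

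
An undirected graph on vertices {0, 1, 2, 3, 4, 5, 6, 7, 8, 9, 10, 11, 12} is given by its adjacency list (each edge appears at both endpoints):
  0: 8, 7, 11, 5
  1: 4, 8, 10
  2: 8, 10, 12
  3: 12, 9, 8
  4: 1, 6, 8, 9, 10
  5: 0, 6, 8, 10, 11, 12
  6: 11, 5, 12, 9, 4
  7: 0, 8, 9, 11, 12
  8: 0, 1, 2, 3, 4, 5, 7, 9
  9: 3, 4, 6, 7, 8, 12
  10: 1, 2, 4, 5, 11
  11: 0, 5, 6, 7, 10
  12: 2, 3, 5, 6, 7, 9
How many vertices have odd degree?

8

Degrees: 0:4, 1:3, 2:3, 3:3, 4:5, 5:6, 6:5, 7:5, 8:8, 9:6, 10:5, 11:5, 12:6
Odd-degree vertices: 1, 2, 3, 4, 6, 7, 10, 11.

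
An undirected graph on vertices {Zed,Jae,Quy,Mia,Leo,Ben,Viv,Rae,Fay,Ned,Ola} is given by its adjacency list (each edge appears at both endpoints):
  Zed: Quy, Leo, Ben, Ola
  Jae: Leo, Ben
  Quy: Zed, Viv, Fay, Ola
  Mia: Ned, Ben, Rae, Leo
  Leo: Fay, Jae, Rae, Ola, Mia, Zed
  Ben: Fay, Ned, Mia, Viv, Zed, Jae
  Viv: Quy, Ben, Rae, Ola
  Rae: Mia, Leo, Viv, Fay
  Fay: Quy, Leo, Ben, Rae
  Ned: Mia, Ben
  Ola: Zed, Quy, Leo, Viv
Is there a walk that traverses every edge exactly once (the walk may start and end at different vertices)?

Degrees: Zed:4, Jae:2, Quy:4, Mia:4, Leo:6, Ben:6, Viv:4, Rae:4, Fay:4, Ned:2, Ola:4
Odd-degree vertices: none (0 total).
With 0 odd-degree vertices and all edges in one connected piece, an Eulerian trail exists.

Yes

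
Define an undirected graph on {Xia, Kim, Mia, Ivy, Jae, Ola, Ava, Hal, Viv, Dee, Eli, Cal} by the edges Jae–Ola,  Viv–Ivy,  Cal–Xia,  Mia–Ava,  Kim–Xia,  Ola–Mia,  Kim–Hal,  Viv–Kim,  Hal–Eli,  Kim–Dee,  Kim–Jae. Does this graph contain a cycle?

No

|V| = 12, |E| = 11, number of components = 1.
Since 11 = 12 - 1, the graph is a forest and contains no cycle.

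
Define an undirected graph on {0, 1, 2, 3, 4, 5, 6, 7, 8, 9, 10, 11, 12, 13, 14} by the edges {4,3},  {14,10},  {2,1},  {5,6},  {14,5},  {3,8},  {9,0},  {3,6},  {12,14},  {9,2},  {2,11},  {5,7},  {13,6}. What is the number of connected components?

Component: {0, 1, 2, 9, 11}
Component: {3, 4, 5, 6, 7, 8, 10, 12, 13, 14}

2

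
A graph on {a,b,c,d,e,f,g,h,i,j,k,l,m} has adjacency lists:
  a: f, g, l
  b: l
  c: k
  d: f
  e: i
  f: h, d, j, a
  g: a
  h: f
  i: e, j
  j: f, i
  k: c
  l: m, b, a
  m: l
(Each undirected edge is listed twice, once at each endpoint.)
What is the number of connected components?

Component: {c, k}
Component: {a, b, d, e, f, g, h, i, j, l, m}

2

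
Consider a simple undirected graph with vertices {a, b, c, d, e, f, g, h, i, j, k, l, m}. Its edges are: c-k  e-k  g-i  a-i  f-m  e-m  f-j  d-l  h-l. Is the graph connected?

Component: {b}
Component: {a, g, i}
Component: {d, h, l}
Component: {c, e, f, j, k, m}
There are 4 separate components, so the graph is not connected.

No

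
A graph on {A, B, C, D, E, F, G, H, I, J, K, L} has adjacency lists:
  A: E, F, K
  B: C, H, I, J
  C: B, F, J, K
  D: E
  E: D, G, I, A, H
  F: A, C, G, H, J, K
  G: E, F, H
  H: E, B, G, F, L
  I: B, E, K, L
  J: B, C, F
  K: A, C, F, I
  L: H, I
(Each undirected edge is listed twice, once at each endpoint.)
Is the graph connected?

Yes

A breadth-first search from A visits A, F, E, K, C, G, H, J, I, D, B, L — all 12 vertices — so the graph is connected.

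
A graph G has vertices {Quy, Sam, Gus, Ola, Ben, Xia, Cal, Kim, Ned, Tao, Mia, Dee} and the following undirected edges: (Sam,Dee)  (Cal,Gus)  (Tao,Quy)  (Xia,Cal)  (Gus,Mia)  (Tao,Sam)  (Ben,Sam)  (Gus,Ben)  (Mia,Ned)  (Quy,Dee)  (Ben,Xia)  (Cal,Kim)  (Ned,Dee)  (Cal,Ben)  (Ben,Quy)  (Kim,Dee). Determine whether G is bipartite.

No

The cycle Xia-Ben-Cal-Xia has length 3, which is odd, so the graph is not bipartite.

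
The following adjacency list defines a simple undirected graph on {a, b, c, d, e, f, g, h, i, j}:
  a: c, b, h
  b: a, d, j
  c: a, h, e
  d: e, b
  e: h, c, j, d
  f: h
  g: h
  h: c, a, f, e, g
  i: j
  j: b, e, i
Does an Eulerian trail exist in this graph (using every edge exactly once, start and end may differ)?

No

Degrees: a:3, b:3, c:3, d:2, e:4, f:1, g:1, h:5, i:1, j:3
Odd-degree vertices: a, b, c, f, g, h, i, j (8 total).
An Eulerian trail requires 0 or 2 odd-degree vertices; here there are 8.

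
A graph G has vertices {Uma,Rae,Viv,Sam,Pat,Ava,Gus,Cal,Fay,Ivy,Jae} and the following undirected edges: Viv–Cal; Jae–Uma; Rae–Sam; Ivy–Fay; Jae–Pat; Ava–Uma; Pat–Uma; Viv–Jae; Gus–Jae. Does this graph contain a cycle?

|V| = 11, |E| = 9, number of components = 3.
One cycle is Uma-Jae-Pat-Uma.

Yes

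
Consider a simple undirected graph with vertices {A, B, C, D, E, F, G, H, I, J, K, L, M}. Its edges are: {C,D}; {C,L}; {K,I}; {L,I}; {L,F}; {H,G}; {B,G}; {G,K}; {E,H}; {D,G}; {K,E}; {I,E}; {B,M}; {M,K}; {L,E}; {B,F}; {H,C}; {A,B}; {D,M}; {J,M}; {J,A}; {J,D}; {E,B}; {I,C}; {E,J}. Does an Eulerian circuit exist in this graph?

Degrees: A:2, B:5, C:4, D:4, E:6, F:2, G:4, H:3, I:4, J:4, K:4, L:4, M:4
Vertices with odd degree: B, H. An Eulerian circuit requires all degrees even.

No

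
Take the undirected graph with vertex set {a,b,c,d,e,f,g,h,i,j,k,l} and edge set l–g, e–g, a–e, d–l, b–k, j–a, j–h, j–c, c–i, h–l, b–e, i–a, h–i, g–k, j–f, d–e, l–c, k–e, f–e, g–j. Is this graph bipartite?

The cycle b-k-e-b has length 3, which is odd, so the graph is not bipartite.

No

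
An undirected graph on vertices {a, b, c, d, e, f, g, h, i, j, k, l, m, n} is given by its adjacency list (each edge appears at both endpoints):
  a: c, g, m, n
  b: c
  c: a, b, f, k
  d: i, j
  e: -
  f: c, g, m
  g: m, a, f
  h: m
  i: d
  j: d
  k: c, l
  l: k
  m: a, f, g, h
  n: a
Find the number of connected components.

3

Component: {e}
Component: {d, i, j}
Component: {a, b, c, f, g, h, k, l, m, n}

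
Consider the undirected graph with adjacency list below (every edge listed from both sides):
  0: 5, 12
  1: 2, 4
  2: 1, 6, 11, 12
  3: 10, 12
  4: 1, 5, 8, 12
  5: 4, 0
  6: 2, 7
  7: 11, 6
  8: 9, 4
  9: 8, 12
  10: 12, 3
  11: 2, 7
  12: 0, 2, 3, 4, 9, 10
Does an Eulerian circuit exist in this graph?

Yes

Degrees: 0:2, 1:2, 2:4, 3:2, 4:4, 5:2, 6:2, 7:2, 8:2, 9:2, 10:2, 11:2, 12:6
All degrees are even and the non-isolated vertices are connected — an Eulerian circuit exists.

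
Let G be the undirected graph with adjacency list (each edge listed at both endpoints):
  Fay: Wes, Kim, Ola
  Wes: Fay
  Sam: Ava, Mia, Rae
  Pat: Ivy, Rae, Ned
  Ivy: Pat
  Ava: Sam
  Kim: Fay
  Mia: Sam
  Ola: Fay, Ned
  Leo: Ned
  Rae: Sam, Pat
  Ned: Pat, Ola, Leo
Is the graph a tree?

Yes

The graph has 12 vertices and 11 edges.
It is connected with exactly 11 edges, hence acyclic — it is a tree.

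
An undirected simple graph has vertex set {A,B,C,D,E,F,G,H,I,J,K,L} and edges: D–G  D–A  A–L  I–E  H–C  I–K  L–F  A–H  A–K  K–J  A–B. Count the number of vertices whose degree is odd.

Degrees: A:5, B:1, C:1, D:2, E:1, F:1, G:1, H:2, I:2, J:1, K:3, L:2
Odd-degree vertices: A, B, C, E, F, G, J, K.

8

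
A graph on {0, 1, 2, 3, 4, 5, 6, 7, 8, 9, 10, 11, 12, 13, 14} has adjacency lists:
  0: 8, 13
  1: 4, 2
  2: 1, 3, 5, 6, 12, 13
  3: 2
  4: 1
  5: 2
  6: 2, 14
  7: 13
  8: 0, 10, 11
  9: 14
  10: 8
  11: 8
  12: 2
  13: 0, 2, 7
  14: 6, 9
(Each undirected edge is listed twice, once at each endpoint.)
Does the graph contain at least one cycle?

|V| = 15, |E| = 14, number of components = 1.
A forest on 15 vertices with 1 component has exactly 14 edges, which matches — so no cycle.

No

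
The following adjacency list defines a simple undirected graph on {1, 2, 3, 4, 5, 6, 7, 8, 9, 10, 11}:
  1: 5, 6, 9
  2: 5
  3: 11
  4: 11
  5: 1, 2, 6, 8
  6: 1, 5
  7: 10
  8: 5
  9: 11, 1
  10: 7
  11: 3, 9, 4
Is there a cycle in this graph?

The graph has 11 vertices, 10 edges, and 2 connected components.
Since 10 > 11 - 2, a cycle must exist; for instance 1-5-6-1.

Yes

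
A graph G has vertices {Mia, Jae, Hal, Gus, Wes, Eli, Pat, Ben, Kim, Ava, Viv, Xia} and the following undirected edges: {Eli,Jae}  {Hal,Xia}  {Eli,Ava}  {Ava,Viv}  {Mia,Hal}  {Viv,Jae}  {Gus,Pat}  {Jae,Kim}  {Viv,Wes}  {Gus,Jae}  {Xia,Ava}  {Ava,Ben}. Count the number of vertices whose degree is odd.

Degrees: Mia:1, Jae:4, Hal:2, Gus:2, Wes:1, Eli:2, Pat:1, Ben:1, Kim:1, Ava:4, Viv:3, Xia:2
Odd-degree vertices: Mia, Wes, Pat, Ben, Kim, Viv.

6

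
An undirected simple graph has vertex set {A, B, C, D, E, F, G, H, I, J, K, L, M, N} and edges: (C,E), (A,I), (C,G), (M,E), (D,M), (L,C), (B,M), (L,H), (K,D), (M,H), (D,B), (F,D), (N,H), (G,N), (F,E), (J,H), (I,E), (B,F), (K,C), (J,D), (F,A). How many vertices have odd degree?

2

Degrees: A:2, B:3, C:4, D:5, E:4, F:4, G:2, H:4, I:2, J:2, K:2, L:2, M:4, N:2
Odd-degree vertices: B, D.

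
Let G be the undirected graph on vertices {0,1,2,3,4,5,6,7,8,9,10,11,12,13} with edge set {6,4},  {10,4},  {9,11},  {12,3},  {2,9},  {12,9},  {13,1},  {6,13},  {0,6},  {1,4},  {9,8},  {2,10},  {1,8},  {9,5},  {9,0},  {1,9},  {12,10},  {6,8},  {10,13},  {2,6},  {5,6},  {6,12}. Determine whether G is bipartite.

No

1-8-9-1 is an odd cycle (length 3), and a bipartite graph can contain only even cycles.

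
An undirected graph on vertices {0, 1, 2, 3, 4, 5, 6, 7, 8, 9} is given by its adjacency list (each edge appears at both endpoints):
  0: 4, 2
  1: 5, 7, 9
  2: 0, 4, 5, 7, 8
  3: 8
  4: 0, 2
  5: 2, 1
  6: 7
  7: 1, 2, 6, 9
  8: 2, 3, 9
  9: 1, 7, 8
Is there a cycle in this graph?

Yes

|V| = 10, |E| = 13, number of components = 1.
One cycle is 7-1-9-7.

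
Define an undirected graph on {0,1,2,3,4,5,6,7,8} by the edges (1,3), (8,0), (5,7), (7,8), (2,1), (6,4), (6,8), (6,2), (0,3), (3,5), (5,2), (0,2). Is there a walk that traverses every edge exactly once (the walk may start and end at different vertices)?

No

Degrees: 0:3, 1:2, 2:4, 3:3, 4:1, 5:3, 6:3, 7:2, 8:3
Odd-degree vertices: 0, 3, 4, 5, 6, 8 (6 total).
An Eulerian trail requires 0 or 2 odd-degree vertices; here there are 6.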